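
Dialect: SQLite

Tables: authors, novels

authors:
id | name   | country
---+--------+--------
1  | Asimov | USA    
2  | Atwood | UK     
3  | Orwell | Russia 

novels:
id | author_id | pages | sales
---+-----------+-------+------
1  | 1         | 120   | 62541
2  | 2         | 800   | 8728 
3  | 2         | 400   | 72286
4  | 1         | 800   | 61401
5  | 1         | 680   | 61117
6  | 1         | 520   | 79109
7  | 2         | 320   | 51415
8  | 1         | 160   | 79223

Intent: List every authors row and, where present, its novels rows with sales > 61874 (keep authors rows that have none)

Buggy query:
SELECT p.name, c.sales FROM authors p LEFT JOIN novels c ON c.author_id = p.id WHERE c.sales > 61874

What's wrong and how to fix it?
Bug: A WHERE condition on the right-hand table after LEFT JOIN drops unmatched parents

Fix: Put 'c.sales > 61874' in the JOIN's ON clause instead of WHERE

Corrected query:
SELECT p.name, c.sales FROM authors p LEFT JOIN novels c ON c.author_id = p.id AND c.sales > 61874

Result:
name   | sales
-------+------
Asimov | 62541
Asimov | 79109
Asimov | 79223
Atwood | 72286
Orwell | NULL 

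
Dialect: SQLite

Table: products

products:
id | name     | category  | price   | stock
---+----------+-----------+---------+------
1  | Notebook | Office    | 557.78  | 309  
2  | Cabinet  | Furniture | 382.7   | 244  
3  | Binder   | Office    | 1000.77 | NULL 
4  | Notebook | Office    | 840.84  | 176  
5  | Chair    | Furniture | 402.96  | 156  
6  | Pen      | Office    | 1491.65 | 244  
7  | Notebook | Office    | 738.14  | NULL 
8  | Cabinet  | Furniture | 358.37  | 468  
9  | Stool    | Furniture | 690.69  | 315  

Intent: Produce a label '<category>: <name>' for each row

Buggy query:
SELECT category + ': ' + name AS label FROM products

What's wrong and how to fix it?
Bug: SQLite uses || for string concatenation; + coerces text to numbers (yielding 0)

Fix: Replace + with || to concatenate text

Corrected query:
SELECT category || ': ' || name AS label FROM products

Result:
label             
------------------
Office: Notebook  
Furniture: Cabinet
Office: Binder    
Office: Notebook  
Furniture: Chair  
Office: Pen       
Office: Notebook  
Furniture: Cabinet
Furniture: Stool  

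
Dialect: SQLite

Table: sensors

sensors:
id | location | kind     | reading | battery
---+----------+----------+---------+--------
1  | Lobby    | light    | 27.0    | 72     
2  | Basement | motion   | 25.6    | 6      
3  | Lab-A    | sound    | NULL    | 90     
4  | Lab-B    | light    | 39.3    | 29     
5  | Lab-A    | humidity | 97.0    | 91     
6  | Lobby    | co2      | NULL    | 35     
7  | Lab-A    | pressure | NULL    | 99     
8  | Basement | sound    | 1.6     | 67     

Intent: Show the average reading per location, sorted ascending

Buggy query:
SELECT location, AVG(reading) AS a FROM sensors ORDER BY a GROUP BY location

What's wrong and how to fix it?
Bug: GROUP BY must precede ORDER BY

Fix: Reorder: SELECT … FROM … GROUP BY … ORDER BY …

Corrected query:
SELECT location, AVG(reading) AS a FROM sensors GROUP BY location ORDER BY a

Result:
location | a   
---------+-----
Basement | 13.6
Lobby    | 27  
Lab-B    | 39.3
Lab-A    | 97  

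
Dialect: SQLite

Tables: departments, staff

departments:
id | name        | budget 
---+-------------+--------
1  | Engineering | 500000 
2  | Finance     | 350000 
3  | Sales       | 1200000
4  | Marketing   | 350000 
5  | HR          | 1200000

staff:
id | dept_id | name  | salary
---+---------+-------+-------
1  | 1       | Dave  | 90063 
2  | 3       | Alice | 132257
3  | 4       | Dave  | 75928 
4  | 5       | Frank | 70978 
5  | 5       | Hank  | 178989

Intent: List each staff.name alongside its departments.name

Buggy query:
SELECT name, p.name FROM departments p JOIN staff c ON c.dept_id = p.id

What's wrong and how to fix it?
Bug: Both tables have a 'name' column; the unqualified reference is ambiguous

Fix: Qualify the column with its table alias (c.name)

Corrected query:
SELECT c.name, p.name FROM departments p JOIN staff c ON c.dept_id = p.id

Result:
name  | name       
------+------------
Dave  | Engineering
Alice | Sales      
Dave  | Marketing  
Frank | HR         
Hank  | HR         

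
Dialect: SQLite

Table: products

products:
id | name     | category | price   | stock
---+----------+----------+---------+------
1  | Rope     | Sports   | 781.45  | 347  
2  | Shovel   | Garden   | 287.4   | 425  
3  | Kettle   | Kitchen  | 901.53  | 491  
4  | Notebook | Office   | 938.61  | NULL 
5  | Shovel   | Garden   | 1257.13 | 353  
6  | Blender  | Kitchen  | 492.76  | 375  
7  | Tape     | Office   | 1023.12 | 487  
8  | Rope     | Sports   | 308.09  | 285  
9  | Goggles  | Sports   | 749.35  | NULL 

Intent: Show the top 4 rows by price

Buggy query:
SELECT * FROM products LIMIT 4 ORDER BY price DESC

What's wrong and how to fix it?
Bug: ORDER BY cannot follow LIMIT; LIMIT is the final clause

Fix: Swap the clauses: ORDER BY first, then LIMIT

Corrected query:
SELECT * FROM products ORDER BY price DESC LIMIT 4

Result:
id | name     | category | price   | stock
---+----------+----------+---------+------
5  | Shovel   | Garden   | 1257.13 | 353  
7  | Tape     | Office   | 1023.12 | 487  
4  | Notebook | Office   | 938.61  | NULL 
3  | Kettle   | Kitchen  | 901.53  | 491  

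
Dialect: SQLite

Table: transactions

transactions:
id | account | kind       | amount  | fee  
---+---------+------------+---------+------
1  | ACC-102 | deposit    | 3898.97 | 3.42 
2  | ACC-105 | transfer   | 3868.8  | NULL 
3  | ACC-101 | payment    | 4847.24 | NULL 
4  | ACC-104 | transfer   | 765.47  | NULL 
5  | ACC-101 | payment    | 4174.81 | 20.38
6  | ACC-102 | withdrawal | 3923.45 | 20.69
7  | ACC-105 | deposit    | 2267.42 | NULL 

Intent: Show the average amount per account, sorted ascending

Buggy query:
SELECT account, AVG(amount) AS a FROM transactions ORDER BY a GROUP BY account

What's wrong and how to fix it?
Bug: ORDER BY appears before GROUP BY; SQL clause order requires GROUP BY first

Fix: Reorder: SELECT … FROM … GROUP BY … ORDER BY …

Corrected query:
SELECT account, AVG(amount) AS a FROM transactions GROUP BY account ORDER BY a

Result:
account | a       
--------+---------
ACC-104 | 765.47  
ACC-105 | 3068.11 
ACC-102 | 3911.21 
ACC-101 | 4511.025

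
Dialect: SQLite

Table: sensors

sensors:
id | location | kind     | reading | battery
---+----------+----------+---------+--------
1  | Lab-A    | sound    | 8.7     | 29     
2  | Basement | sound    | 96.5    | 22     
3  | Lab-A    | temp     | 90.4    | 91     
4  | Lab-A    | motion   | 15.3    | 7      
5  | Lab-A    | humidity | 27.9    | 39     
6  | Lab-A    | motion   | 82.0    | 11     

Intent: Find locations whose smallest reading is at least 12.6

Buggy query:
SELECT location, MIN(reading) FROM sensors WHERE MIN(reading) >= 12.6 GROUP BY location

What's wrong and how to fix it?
Bug: Aggregates like MIN are computed per group after WHERE runs

Fix: Replace WHERE with HAVING after the GROUP BY

Corrected query:
SELECT location, MIN(reading) FROM sensors GROUP BY location HAVING MIN(reading) >= 12.6

Result:
location | MIN(reading)
---------+-------------
Basement | 96.5        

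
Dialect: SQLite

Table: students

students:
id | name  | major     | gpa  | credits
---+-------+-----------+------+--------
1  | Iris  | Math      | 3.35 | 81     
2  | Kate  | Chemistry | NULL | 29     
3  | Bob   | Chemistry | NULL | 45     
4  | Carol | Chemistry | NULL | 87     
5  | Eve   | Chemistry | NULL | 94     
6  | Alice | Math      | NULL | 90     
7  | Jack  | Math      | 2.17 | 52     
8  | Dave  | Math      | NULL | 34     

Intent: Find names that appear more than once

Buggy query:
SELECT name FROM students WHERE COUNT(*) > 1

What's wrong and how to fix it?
Bug: WHERE can't reference COUNT(*); aggregates are computed after WHERE

Fix: Group first, then use HAVING for the count condition

Corrected query:
SELECT name FROM students GROUP BY name HAVING COUNT(*) > 1

Result:
(no rows)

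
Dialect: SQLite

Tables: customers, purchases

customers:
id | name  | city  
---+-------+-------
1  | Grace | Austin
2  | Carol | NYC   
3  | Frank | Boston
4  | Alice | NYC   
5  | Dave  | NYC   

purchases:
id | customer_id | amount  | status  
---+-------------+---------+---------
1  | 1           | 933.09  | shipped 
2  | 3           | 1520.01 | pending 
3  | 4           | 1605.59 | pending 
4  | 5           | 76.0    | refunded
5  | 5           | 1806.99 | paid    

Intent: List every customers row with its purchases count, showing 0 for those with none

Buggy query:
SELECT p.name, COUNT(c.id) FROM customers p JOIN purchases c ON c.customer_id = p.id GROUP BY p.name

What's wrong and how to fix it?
Bug: An inner join excludes parents with zero children

Fix: Use LEFT JOIN so parents without children still appear (COUNT(c.id) gives 0)

Corrected query:
SELECT p.name, COUNT(c.id) FROM customers p LEFT JOIN purchases c ON c.customer_id = p.id GROUP BY p.name

Result:
name  | COUNT(c.id)
------+------------
Alice | 1          
Carol | 0          
Dave  | 2          
Frank | 1          
Grace | 1          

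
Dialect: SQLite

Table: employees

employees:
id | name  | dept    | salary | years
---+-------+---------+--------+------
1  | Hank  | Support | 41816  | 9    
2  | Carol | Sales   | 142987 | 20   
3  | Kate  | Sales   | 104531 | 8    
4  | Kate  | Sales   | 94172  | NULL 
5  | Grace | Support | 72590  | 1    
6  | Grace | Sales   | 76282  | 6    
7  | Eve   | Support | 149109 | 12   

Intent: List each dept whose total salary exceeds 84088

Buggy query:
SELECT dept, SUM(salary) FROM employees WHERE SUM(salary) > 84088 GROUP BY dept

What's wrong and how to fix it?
Bug: Aggregate functions cannot appear in a WHERE clause

Fix: Move the aggregate condition to a HAVING clause

Corrected query:
SELECT dept, SUM(salary) FROM employees GROUP BY dept HAVING SUM(salary) > 84088

Result:
dept    | SUM(salary)
--------+------------
Sales   | 417972     
Support | 263515     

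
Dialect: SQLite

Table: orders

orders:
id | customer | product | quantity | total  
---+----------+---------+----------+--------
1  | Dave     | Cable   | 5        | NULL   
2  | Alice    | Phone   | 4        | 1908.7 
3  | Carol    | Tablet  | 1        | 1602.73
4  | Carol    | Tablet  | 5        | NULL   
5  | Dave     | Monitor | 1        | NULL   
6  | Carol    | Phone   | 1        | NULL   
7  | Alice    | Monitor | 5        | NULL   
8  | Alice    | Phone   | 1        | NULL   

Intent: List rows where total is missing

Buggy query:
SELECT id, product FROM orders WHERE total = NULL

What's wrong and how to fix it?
Bug: Comparing to NULL with '=' never matches; NULL = NULL is unknown, not true

Fix: Replace '= NULL' with 'IS NULL'

Corrected query:
SELECT id, product FROM orders WHERE total IS NULL

Result:
id | product
---+--------
1  | Cable  
4  | Tablet 
5  | Monitor
6  | Phone  
7  | Monitor
8  | Phone  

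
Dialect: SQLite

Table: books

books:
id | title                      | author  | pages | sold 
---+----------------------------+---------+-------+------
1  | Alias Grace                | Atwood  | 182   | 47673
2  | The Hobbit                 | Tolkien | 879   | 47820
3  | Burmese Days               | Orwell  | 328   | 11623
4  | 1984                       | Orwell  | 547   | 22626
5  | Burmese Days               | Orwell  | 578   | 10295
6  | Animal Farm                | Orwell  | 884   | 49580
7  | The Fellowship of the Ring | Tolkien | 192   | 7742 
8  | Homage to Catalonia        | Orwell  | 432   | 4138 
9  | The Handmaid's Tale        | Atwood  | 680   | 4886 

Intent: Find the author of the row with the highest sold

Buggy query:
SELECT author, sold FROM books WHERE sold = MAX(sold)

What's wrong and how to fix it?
Bug: MAX(sold) is an aggregate and cannot be used directly in WHERE

Fix: Use a subquery: WHERE sold = (SELECT MAX(sold) FROM books)

Corrected query:
SELECT author, sold FROM books WHERE sold = (SELECT MAX(sold) FROM books)

Result:
author | sold 
-------+------
Orwell | 49580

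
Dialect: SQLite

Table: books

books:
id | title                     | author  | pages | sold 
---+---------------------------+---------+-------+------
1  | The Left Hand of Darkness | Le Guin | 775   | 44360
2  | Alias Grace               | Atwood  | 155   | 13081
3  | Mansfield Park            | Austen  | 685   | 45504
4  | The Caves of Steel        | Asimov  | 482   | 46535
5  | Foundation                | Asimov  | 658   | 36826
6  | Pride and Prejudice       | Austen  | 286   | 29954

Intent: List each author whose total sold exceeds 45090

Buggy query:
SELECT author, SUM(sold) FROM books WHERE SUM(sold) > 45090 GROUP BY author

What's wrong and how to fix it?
Bug: WHERE runs before GROUP BY, so aggregates aren't available there

Fix: Use HAVING (which filters groups after aggregation) instead of WHERE

Corrected query:
SELECT author, SUM(sold) FROM books GROUP BY author HAVING SUM(sold) > 45090

Result:
author | SUM(sold)
-------+----------
Asimov | 83361    
Austen | 75458    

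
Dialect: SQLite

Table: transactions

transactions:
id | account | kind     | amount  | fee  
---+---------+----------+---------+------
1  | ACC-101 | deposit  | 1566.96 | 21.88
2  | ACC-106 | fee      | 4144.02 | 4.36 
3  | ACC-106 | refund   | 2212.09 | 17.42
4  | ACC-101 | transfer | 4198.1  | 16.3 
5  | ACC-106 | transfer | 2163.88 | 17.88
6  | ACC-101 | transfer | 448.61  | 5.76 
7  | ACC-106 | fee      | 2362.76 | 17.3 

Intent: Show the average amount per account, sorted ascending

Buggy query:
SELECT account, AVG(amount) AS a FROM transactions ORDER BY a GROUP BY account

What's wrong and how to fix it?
Bug: ORDER BY appears before GROUP BY; SQL clause order requires GROUP BY first

Fix: Move ORDER BY to the end, after GROUP BY

Corrected query:
SELECT account, AVG(amount) AS a FROM transactions GROUP BY account ORDER BY a

Result:
account | a          
--------+------------
ACC-101 | 2071.223333
ACC-106 | 2720.6875  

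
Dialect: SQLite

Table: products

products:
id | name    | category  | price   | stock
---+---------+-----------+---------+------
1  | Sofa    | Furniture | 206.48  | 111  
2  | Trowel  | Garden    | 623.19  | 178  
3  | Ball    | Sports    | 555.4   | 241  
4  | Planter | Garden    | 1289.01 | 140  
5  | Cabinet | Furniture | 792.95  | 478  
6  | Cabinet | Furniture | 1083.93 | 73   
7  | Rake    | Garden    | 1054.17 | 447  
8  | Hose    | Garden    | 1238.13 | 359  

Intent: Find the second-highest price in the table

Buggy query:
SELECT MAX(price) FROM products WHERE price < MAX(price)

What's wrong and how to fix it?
Bug: MAX(price) on the right of the comparison is an aggregate-in-WHERE error

Fix: Put the inner MAX in a scalar subquery

Corrected query:
SELECT MAX(price) FROM products WHERE price < (SELECT MAX(price) FROM products)

Result:
MAX(price)
----------
1238.13   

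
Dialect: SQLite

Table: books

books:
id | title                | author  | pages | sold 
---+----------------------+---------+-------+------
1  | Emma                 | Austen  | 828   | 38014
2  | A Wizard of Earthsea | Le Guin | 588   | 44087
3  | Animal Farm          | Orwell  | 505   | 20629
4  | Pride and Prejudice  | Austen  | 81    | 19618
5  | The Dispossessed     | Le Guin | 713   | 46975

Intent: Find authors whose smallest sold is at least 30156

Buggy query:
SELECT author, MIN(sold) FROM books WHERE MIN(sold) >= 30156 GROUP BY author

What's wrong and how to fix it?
Bug: Aggregates like MIN are computed per group after WHERE runs

Fix: Use HAVING for the per-group MIN condition

Corrected query:
SELECT author, MIN(sold) FROM books GROUP BY author HAVING MIN(sold) >= 30156

Result:
author  | MIN(sold)
--------+----------
Le Guin | 44087    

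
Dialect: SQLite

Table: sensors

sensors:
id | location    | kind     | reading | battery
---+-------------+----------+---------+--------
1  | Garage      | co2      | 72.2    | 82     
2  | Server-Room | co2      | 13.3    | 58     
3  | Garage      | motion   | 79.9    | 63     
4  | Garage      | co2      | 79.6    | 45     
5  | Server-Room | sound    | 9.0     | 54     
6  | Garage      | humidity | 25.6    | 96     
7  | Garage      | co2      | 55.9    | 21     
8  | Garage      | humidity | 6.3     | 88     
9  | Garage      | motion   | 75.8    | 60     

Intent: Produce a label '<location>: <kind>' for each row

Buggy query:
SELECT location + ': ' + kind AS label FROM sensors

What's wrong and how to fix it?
Bug: SQLite uses || for string concatenation; + coerces text to numbers (yielding 0)

Fix: Replace + with || to concatenate text

Corrected query:
SELECT location || ': ' || kind AS label FROM sensors

Result:
label             
------------------
Garage: co2       
Server-Room: co2  
Garage: motion    
Garage: co2       
Server-Room: sound
Garage: humidity  
Garage: co2       
Garage: humidity  
Garage: motion    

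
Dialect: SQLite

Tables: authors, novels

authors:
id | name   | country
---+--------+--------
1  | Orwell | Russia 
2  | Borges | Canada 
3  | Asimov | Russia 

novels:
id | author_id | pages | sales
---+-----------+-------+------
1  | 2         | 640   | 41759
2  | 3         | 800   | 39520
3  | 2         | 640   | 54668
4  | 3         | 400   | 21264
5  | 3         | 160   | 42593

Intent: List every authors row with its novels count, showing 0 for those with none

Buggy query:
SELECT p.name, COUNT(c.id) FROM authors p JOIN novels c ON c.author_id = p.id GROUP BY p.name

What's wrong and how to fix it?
Bug: An inner join excludes parents with zero children

Fix: Use LEFT JOIN so parents without children still appear (COUNT(c.id) gives 0)

Corrected query:
SELECT p.name, COUNT(c.id) FROM authors p LEFT JOIN novels c ON c.author_id = p.id GROUP BY p.name

Result:
name   | COUNT(c.id)
-------+------------
Asimov | 3          
Borges | 2          
Orwell | 0          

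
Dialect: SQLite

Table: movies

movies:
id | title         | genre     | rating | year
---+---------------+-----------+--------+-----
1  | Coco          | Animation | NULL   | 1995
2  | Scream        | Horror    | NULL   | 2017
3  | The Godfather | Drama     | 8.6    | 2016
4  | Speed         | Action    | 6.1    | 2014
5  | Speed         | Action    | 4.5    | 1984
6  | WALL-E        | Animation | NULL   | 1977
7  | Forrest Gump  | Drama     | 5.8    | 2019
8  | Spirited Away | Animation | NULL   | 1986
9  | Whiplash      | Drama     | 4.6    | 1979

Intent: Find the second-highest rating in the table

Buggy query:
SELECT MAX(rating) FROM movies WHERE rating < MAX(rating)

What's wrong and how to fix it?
Bug: MAX(rating) on the right of the comparison is an aggregate-in-WHERE error

Fix: Put the inner MAX in a scalar subquery

Corrected query:
SELECT MAX(rating) FROM movies WHERE rating < (SELECT MAX(rating) FROM movies)

Result:
MAX(rating)
-----------
6.1        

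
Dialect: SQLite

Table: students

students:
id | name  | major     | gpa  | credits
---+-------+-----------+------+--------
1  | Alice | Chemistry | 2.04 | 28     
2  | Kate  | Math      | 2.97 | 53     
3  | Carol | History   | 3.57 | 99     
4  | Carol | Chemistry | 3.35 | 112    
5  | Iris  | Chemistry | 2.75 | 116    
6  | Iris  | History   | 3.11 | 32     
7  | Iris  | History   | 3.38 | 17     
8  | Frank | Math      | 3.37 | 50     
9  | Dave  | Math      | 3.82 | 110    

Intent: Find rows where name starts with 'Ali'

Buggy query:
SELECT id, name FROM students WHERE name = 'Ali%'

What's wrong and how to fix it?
Bug: Wildcards only work with LIKE; '=' treats '%' as a literal character

Fix: Use LIKE for wildcard pattern matching

Corrected query:
SELECT id, name FROM students WHERE name LIKE 'Ali%'

Result:
id | name 
---+------
1  | Alice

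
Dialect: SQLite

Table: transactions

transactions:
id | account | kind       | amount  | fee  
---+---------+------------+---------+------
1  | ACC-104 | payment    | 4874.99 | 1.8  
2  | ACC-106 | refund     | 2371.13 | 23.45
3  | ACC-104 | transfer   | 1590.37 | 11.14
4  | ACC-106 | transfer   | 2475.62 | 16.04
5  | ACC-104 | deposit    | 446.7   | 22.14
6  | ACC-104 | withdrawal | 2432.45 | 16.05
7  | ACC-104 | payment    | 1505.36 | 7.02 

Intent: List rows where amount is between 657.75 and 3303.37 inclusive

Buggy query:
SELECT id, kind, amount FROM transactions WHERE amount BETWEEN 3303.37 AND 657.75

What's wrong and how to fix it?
Bug: BETWEEN expects the lower bound first; with 3303.37 AND 657.75 the range is empty

Fix: Swap the bounds so the smaller value comes first

Corrected query:
SELECT id, kind, amount FROM transactions WHERE amount BETWEEN 657.75 AND 3303.37

Result:
id | kind       | amount 
---+------------+--------
2  | refund     | 2371.13
3  | transfer   | 1590.37
4  | transfer   | 2475.62
6  | withdrawal | 2432.45
7  | payment    | 1505.36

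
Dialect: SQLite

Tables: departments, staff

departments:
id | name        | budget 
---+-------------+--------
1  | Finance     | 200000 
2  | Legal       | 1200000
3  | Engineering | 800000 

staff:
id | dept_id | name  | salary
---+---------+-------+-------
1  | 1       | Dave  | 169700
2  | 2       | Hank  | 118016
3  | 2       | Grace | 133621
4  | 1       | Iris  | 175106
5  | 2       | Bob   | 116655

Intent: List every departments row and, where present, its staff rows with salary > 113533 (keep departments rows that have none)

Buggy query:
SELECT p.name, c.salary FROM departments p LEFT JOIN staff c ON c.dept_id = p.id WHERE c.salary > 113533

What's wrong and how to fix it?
Bug: A WHERE condition on the right-hand table after LEFT JOIN drops unmatched parents

Fix: Put 'c.salary > 113533' in the JOIN's ON clause instead of WHERE

Corrected query:
SELECT p.name, c.salary FROM departments p LEFT JOIN staff c ON c.dept_id = p.id AND c.salary > 113533

Result:
name        | salary
------------+-------
Finance     | 169700
Finance     | 175106
Legal       | 116655
Legal       | 118016
Legal       | 133621
Engineering | NULL  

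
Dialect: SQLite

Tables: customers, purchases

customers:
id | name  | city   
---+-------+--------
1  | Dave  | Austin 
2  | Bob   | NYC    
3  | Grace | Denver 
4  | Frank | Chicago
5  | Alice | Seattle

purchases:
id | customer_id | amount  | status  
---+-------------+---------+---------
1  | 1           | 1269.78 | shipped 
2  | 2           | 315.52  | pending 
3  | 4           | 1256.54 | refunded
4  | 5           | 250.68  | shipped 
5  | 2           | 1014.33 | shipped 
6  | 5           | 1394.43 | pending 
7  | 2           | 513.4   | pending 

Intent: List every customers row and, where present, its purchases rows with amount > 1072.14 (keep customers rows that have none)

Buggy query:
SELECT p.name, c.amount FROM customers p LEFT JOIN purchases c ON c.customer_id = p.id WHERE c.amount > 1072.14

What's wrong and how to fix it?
Bug: A WHERE condition on the right-hand table after LEFT JOIN drops unmatched parents

Fix: Put 'c.amount > 1072.14' in the JOIN's ON clause instead of WHERE

Corrected query:
SELECT p.name, c.amount FROM customers p LEFT JOIN purchases c ON c.customer_id = p.id AND c.amount > 1072.14

Result:
name  | amount 
------+--------
Dave  | 1269.78
Bob   | NULL   
Grace | NULL   
Frank | 1256.54
Alice | 1394.43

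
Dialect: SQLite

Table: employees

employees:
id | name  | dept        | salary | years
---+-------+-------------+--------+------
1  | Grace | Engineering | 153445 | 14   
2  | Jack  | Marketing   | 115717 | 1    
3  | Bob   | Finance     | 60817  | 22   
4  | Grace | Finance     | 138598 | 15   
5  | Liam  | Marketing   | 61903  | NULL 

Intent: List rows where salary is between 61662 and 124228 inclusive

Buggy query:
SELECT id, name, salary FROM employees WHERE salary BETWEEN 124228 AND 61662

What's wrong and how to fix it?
Bug: BETWEEN expects the lower bound first; with 124228 AND 61662 the range is empty

Fix: Swap the bounds so the smaller value comes first

Corrected query:
SELECT id, name, salary FROM employees WHERE salary BETWEEN 61662 AND 124228

Result:
id | name | salary
---+------+-------
2  | Jack | 115717
5  | Liam | 61903 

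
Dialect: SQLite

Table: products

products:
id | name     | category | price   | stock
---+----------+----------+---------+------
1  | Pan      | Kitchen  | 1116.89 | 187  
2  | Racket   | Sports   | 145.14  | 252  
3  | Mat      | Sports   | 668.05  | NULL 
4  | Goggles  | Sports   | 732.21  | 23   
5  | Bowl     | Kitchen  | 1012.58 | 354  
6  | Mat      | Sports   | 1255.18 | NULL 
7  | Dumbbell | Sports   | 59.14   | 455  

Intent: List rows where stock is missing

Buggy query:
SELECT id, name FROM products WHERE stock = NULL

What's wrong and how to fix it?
Bug: '= NULL' is always unknown in SQL three-valued logic, so no rows match

Fix: Use IS NULL to test for NULL

Corrected query:
SELECT id, name FROM products WHERE stock IS NULL

Result:
id | name
---+-----
3  | Mat 
6  | Mat 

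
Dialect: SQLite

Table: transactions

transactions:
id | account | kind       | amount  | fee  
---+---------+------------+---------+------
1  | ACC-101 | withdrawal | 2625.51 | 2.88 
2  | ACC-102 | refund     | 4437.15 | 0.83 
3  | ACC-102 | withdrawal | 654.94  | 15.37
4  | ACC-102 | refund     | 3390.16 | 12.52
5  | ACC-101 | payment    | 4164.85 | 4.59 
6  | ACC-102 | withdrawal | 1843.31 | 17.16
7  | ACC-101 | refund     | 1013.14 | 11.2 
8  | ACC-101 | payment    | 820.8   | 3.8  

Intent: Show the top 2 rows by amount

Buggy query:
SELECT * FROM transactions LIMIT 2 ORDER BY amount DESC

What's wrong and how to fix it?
Bug: LIMIT must come after ORDER BY

Fix: Sort with ORDER BY, then apply LIMIT

Corrected query:
SELECT * FROM transactions ORDER BY amount DESC LIMIT 2

Result:
id | account | kind    | amount  | fee 
---+---------+---------+---------+-----
2  | ACC-102 | refund  | 4437.15 | 0.83
5  | ACC-101 | payment | 4164.85 | 4.59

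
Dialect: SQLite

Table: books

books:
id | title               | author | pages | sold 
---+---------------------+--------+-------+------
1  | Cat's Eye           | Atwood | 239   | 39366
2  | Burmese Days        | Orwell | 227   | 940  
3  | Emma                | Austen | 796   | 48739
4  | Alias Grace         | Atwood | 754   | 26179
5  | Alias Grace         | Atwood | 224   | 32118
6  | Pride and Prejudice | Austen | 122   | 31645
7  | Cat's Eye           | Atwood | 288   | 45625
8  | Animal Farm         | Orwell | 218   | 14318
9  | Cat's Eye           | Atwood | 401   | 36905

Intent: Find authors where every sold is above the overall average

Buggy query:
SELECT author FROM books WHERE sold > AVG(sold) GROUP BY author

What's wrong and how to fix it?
Bug: WHERE evaluates per row before aggregation, so AVG() is unavailable

Fix: Compute the overall average in a scalar subquery and compare each group's MIN against it in HAVING

Corrected query:
SELECT author FROM books GROUP BY author HAVING MIN(sold) > (SELECT AVG(sold) FROM books)

Result:
author
------
Austen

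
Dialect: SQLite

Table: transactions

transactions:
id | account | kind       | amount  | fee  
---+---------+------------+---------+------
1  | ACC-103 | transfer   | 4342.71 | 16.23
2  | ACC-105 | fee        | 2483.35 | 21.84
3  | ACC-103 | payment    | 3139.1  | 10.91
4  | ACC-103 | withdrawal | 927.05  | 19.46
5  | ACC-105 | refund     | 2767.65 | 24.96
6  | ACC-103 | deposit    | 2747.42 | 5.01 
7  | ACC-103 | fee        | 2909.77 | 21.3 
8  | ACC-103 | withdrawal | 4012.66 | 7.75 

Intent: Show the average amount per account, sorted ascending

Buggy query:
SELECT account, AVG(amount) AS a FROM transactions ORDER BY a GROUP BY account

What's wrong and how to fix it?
Bug: ORDER BY appears before GROUP BY; SQL clause order requires GROUP BY first

Fix: Move ORDER BY to the end, after GROUP BY

Corrected query:
SELECT account, AVG(amount) AS a FROM transactions GROUP BY account ORDER BY a

Result:
account | a          
--------+------------
ACC-105 | 2625.5     
ACC-103 | 3013.118333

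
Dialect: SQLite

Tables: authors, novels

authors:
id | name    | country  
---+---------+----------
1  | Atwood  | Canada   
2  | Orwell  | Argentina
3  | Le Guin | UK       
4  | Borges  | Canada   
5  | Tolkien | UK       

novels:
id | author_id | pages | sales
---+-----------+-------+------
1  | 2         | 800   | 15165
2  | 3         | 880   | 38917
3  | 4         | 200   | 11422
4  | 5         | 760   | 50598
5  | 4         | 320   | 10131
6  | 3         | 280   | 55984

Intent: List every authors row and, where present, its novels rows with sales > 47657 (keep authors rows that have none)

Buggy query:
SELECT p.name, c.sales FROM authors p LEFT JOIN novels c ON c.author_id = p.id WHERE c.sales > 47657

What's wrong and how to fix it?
Bug: A WHERE condition on the right-hand table after LEFT JOIN drops unmatched parents

Fix: Put 'c.sales > 47657' in the JOIN's ON clause instead of WHERE

Corrected query:
SELECT p.name, c.sales FROM authors p LEFT JOIN novels c ON c.author_id = p.id AND c.sales > 47657

Result:
name    | sales
--------+------
Atwood  | NULL 
Orwell  | NULL 
Le Guin | 55984
Borges  | NULL 
Tolkien | 50598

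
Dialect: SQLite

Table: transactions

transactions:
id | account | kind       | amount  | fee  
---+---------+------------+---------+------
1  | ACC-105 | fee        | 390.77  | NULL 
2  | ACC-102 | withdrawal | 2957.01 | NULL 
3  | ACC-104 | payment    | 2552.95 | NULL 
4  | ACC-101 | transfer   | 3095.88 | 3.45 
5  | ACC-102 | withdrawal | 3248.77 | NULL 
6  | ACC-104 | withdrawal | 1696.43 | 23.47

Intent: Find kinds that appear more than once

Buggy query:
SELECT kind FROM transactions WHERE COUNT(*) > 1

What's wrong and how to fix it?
Bug: COUNT(*) is an aggregate and cannot be used in WHERE

Fix: Group first, then use HAVING for the count condition

Corrected query:
SELECT kind FROM transactions GROUP BY kind HAVING COUNT(*) > 1

Result:
kind      
----------
withdrawal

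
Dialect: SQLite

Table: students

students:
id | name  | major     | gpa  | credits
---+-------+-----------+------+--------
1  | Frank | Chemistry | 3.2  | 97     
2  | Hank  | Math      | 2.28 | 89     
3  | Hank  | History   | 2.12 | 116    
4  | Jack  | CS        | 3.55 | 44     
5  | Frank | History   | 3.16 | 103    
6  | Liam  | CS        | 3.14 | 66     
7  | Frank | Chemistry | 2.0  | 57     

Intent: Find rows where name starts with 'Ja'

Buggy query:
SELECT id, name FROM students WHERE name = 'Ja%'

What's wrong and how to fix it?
Bug: Wildcards only work with LIKE; '=' treats '%' as a literal character

Fix: Use LIKE for wildcard pattern matching

Corrected query:
SELECT id, name FROM students WHERE name LIKE 'Ja%'

Result:
id | name
---+-----
4  | Jack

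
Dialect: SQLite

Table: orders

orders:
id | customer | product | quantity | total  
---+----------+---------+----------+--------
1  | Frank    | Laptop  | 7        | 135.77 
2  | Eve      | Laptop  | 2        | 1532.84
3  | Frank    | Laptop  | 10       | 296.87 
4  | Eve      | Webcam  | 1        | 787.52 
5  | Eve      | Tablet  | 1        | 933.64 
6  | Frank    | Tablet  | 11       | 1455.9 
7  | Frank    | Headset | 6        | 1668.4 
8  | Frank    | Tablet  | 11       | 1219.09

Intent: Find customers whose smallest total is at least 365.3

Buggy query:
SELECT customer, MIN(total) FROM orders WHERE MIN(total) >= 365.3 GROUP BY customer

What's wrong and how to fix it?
Bug: MIN() in WHERE is a misuse of aggregate

Fix: Use HAVING for the per-group MIN condition

Corrected query:
SELECT customer, MIN(total) FROM orders GROUP BY customer HAVING MIN(total) >= 365.3

Result:
customer | MIN(total)
---------+-----------
Eve      | 787.52    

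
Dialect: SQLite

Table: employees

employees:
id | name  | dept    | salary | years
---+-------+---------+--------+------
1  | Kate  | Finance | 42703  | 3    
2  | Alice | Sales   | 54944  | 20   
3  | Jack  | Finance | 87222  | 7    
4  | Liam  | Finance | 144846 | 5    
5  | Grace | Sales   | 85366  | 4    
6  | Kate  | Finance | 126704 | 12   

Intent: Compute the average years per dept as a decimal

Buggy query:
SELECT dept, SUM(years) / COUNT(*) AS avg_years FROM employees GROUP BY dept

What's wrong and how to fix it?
Bug: Both operands are integers, so '/' performs integer division and truncates

Fix: Multiply by 1.0 (or CAST to REAL) to force floating-point division

Corrected query:
SELECT dept, SUM(years) * 1.0 / COUNT(*) AS avg_years FROM employees GROUP BY dept

Result:
dept    | avg_years
--------+----------
Finance | 6.75     
Sales   | 12       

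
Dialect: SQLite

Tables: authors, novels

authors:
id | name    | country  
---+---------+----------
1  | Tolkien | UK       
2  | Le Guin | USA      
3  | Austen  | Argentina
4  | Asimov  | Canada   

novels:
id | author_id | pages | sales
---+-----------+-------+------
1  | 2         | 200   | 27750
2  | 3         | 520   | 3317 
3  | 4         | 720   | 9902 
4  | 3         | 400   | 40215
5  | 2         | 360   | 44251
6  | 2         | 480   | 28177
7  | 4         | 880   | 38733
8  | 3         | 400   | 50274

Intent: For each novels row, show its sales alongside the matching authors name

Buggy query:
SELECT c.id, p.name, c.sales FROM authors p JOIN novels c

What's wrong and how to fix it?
Bug: JOIN with no ON clause produces a cartesian product; every novels row pairs with every authors row

Fix: Specify the join condition linking the foreign key to the parent id

Corrected query:
SELECT c.id, p.name, c.sales FROM authors p JOIN novels c ON c.author_id = p.id

Result:
id | name    | sales
---+---------+------
1  | Le Guin | 27750
2  | Austen  | 3317 
3  | Asimov  | 9902 
4  | Austen  | 40215
5  | Le Guin | 44251
6  | Le Guin | 28177
7  | Asimov  | 38733
8  | Austen  | 50274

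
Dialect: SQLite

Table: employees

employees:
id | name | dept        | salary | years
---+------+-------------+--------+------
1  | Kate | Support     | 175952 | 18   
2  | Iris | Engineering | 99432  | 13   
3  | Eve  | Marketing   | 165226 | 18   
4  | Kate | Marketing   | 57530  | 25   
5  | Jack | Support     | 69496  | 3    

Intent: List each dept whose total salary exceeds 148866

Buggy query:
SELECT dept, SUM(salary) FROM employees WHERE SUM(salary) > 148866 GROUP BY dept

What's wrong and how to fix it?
Bug: SUM(salary) is an aggregate, but WHERE filters rows before aggregation

Fix: Use HAVING (which filters groups after aggregation) instead of WHERE

Corrected query:
SELECT dept, SUM(salary) FROM employees GROUP BY dept HAVING SUM(salary) > 148866

Result:
dept      | SUM(salary)
----------+------------
Marketing | 222756     
Support   | 245448     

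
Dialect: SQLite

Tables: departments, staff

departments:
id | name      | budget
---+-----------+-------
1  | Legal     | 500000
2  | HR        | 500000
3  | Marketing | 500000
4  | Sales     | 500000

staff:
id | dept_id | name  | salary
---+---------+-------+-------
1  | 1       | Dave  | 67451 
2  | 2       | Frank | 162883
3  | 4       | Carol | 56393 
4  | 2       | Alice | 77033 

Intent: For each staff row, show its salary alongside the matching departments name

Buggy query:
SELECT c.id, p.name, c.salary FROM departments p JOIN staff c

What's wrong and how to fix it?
Bug: JOIN with no ON clause produces a cartesian product; every staff row pairs with every departments row

Fix: Add ON c.dept_id = p.id to the JOIN

Corrected query:
SELECT c.id, p.name, c.salary FROM departments p JOIN staff c ON c.dept_id = p.id

Result:
id | name  | salary
---+-------+-------
1  | Legal | 67451 
2  | HR    | 162883
3  | Sales | 56393 
4  | HR    | 77033 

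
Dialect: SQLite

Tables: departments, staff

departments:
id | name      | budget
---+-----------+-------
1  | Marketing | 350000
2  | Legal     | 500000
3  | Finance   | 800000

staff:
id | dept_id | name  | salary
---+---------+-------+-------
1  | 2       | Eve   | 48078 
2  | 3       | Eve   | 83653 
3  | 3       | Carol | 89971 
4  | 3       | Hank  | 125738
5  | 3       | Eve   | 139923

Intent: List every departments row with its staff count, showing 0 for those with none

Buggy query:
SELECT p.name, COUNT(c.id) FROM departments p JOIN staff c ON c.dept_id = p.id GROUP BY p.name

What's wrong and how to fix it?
Bug: INNER JOIN drops departments rows that have no matching staff rows

Fix: Use LEFT JOIN so parents without children still appear (COUNT(c.id) gives 0)

Corrected query:
SELECT p.name, COUNT(c.id) FROM departments p LEFT JOIN staff c ON c.dept_id = p.id GROUP BY p.name

Result:
name      | COUNT(c.id)
----------+------------
Finance   | 4          
Legal     | 1          
Marketing | 0          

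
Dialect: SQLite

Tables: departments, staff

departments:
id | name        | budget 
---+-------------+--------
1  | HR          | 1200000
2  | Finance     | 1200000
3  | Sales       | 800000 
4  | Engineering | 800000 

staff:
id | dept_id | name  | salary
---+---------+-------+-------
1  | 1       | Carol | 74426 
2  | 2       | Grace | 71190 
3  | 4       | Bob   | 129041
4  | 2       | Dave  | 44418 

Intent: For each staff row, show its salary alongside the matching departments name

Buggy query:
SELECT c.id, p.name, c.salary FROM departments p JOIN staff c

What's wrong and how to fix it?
Bug: Missing join condition: each staff row is matched to all departments rows instead of just its own

Fix: Specify the join condition linking the foreign key to the parent id

Corrected query:
SELECT c.id, p.name, c.salary FROM departments p JOIN staff c ON c.dept_id = p.id

Result:
id | name        | salary
---+-------------+-------
1  | HR          | 74426 
2  | Finance     | 71190 
3  | Engineering | 129041
4  | Finance     | 44418 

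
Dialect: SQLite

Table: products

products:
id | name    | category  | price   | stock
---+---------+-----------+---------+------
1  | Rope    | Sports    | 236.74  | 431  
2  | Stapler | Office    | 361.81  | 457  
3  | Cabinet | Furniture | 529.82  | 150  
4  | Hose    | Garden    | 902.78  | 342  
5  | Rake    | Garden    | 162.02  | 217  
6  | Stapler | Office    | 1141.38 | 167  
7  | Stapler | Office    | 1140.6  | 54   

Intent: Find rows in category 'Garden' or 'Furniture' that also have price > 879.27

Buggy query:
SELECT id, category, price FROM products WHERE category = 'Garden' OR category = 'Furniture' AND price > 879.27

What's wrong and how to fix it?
Bug: Without parentheses, AND is evaluated before OR, so the price filter only applies to the 'Furniture' branch

Fix: Add parentheses around the OR so the AND applies to both alternatives

Corrected query:
SELECT id, category, price FROM products WHERE (category = 'Garden' OR category = 'Furniture') AND price > 879.27

Result:
id | category | price 
---+----------+-------
4  | Garden   | 902.78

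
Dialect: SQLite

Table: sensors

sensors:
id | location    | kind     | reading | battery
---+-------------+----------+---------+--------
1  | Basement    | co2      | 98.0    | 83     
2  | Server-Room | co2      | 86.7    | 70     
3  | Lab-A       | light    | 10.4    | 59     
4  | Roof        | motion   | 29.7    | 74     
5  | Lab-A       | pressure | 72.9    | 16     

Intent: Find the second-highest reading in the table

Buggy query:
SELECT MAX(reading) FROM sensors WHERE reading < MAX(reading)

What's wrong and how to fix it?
Bug: The inner MAX is an aggregate inside WHERE, which is not allowed

Fix: Put the inner MAX in a scalar subquery

Corrected query:
SELECT MAX(reading) FROM sensors WHERE reading < (SELECT MAX(reading) FROM sensors)

Result:
MAX(reading)
------------
86.7        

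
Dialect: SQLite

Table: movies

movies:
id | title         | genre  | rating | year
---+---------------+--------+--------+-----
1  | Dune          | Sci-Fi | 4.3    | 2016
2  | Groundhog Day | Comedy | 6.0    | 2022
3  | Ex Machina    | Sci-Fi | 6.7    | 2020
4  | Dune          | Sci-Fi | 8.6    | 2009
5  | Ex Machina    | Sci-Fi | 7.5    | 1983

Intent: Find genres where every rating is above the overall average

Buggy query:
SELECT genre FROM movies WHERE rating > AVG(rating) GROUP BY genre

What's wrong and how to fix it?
Bug: AVG() is an aggregate; it can't sit directly in WHERE

Fix: Use a subquery for AVG and a HAVING MIN(...) filter so the condition holds for every row in the group

Corrected query:
SELECT genre FROM movies GROUP BY genre HAVING MIN(rating) > (SELECT AVG(rating) FROM movies)

Result:
(no rows)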